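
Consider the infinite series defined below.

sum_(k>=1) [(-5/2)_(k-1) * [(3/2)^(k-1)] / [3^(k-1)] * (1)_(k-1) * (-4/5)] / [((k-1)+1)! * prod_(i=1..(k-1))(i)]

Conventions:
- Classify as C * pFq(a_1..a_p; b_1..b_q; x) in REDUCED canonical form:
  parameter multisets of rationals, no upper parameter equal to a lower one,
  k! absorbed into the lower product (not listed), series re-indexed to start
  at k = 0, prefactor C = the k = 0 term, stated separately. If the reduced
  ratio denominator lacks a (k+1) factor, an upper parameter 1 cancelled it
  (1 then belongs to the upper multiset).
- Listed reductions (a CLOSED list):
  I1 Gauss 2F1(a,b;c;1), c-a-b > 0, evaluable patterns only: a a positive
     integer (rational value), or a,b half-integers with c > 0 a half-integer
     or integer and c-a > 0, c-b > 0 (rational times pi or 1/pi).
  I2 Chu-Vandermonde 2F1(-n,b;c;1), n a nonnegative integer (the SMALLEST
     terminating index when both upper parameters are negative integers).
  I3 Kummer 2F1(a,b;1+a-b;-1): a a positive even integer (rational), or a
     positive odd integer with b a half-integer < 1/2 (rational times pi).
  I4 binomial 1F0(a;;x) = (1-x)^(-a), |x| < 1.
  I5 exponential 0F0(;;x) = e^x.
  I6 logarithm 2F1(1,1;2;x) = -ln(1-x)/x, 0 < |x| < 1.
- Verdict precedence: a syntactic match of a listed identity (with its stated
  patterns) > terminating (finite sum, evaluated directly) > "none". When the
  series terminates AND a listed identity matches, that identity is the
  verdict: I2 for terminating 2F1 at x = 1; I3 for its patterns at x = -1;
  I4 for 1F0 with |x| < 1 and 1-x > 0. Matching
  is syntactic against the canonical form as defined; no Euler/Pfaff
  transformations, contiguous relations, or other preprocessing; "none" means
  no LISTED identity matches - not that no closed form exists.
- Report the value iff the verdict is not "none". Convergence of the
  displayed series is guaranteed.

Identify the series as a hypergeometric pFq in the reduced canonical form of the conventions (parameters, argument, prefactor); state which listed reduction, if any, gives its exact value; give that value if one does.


x = 1/2 here; the reduced form reads 2F1, upper {-5/2, 1}, lower {2}, C = -4/5. Verdict: none here - no I1-I6 shape fits x = 1/2 with lower {2}.

First insight: from the first term -4/5: the two k-th powers (prefactor -4/5) combine into one argument.
Consecutive-term ratio: r(k) = (1/2) * (k-5/2) (k+1) / [(k+2) (k+1)] - rational in k, leading ratio (1/2); with t_0 = -4/5, classification follows.


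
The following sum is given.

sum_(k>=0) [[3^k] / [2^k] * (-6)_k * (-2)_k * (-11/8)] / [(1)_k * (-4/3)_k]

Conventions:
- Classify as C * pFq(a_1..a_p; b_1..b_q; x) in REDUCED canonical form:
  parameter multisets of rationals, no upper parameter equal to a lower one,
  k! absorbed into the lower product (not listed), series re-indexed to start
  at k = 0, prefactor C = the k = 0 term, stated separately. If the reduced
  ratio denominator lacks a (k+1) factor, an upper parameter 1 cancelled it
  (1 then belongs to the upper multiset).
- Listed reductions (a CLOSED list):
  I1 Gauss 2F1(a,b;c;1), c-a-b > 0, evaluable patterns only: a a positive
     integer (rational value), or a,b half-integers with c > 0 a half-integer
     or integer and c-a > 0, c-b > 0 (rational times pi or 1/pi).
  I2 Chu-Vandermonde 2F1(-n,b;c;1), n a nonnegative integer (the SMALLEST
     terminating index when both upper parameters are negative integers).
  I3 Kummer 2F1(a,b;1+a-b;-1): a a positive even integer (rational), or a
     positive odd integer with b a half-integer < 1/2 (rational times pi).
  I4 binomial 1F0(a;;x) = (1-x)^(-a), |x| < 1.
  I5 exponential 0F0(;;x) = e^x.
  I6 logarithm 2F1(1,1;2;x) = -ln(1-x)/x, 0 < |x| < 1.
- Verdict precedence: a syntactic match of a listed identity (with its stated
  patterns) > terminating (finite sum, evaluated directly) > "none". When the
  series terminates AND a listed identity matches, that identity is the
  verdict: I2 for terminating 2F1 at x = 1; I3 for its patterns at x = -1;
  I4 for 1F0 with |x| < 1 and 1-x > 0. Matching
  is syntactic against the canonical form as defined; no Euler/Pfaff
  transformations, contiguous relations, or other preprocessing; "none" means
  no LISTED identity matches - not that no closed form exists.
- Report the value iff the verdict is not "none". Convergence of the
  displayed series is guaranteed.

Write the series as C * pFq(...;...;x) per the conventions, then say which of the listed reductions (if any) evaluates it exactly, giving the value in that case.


The tell: with t_0 = -11/8, the two k-th powers (C = -11/8) combine into one argument.
Step ratio: r(k) = (3/2) * (k-6) (k-2) / [(k-4/3) (k+1)] ; factor over Q: parameters, x = (3/2), and C = -11/8.

With C = -11/8: the canonical form is 2F1(-6, -2; -4/3; 3/2). Verdict: terminating - no listed pattern fits, but -2 in the upper list cuts the series at k = 2; direct evaluation. Value: -12265/64.


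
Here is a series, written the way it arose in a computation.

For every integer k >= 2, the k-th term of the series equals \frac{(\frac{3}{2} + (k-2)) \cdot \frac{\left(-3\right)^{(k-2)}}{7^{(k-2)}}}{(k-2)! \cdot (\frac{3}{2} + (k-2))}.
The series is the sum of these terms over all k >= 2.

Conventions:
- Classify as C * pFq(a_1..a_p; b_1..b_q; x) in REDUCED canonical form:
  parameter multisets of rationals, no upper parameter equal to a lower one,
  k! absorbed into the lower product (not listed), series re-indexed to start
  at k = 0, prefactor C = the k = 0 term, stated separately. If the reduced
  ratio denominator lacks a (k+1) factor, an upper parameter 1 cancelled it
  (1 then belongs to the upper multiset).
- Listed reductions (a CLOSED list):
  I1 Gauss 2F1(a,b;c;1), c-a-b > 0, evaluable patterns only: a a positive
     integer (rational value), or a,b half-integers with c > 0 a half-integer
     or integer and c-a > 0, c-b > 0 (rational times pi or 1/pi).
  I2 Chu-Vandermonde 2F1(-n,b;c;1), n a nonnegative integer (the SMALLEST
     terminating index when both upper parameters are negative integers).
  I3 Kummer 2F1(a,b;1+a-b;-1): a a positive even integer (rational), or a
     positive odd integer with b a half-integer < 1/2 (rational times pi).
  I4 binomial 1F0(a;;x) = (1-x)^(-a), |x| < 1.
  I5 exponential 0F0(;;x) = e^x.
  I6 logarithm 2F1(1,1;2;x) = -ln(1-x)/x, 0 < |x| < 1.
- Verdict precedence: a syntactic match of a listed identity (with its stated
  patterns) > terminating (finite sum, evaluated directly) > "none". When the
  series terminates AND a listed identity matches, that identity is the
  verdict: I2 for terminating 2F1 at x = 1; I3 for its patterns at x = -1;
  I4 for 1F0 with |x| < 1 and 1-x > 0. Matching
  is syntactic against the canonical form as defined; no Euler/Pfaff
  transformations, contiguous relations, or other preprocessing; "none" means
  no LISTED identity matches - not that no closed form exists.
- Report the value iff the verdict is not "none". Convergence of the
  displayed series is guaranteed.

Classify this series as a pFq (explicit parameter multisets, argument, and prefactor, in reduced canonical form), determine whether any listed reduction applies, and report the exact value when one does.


x = -\frac{3}{7} here; the reduced form reads 0F0, upper {-}, lower {-}, C = 1. Verdict (x = -\frac{3}{7}): exponential (I5) applies (the 0F0 exponential series at x = -\frac{3}{7}). Value: e^{-\frac{3}{7}}.

Structural cue: with t_0 = 1, striking the common factor k + 3/2 reduces the term (prefactor 1).
Term ratio: r(k) = -\frac{3}{7} * 1 / [(k+1)] - poly over poly, x = -\frac{3}{7} from leading terms; C = 1 at k = 0.


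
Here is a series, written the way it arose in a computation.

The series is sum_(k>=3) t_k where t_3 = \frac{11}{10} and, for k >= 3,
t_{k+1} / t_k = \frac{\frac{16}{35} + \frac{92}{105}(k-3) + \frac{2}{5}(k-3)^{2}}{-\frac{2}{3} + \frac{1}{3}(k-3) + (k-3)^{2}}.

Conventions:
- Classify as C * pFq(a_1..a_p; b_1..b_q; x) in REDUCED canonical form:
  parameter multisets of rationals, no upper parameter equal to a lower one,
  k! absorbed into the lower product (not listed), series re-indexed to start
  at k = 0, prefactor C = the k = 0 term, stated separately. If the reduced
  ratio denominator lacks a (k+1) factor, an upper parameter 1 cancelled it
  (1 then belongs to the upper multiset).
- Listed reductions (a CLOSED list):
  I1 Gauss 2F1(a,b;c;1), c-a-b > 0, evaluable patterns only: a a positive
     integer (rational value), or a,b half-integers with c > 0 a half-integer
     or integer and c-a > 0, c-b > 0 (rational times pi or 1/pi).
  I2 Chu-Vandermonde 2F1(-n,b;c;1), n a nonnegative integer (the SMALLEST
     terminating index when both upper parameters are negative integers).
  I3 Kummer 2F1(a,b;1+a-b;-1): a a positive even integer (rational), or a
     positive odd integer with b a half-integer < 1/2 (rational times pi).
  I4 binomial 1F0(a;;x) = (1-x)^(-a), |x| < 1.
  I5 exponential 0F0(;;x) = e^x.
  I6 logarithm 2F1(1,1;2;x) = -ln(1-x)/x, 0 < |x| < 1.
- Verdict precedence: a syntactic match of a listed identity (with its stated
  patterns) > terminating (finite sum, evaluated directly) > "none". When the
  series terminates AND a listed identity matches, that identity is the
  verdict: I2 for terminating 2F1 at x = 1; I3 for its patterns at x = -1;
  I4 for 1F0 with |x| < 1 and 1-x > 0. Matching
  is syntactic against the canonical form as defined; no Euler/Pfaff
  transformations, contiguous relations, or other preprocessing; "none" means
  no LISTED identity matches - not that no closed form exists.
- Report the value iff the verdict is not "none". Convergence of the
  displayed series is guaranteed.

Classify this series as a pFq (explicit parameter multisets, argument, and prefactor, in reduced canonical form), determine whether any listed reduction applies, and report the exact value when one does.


x = \frac{2}{5} here; the reduced form reads 2F1, upper {\frac{6}{7}, \frac{4}{3}}, lower {-\frac{2}{3}}, C = \frac{11}{10}. Verdict: none - this 2F1 at x = \frac{2}{5} matches no listed pattern, and upper {\frac{6}{7}, \frac{4}{3}} holds no stopper.

Structural cue: x = \frac{2}{5} and factor the ratio over Q (C = 11/10, x = 2/5): negated roots = parameters.
Term ratio: r(k) = \frac{2}{5} * (k+\frac{6}{7}) (k+\frac{4}{3}) / [(k-\frac{2}{3}) (k+1)] - rational; roots negated = parameters, x = \frac{2}{5}, C = \frac{11}{10}.


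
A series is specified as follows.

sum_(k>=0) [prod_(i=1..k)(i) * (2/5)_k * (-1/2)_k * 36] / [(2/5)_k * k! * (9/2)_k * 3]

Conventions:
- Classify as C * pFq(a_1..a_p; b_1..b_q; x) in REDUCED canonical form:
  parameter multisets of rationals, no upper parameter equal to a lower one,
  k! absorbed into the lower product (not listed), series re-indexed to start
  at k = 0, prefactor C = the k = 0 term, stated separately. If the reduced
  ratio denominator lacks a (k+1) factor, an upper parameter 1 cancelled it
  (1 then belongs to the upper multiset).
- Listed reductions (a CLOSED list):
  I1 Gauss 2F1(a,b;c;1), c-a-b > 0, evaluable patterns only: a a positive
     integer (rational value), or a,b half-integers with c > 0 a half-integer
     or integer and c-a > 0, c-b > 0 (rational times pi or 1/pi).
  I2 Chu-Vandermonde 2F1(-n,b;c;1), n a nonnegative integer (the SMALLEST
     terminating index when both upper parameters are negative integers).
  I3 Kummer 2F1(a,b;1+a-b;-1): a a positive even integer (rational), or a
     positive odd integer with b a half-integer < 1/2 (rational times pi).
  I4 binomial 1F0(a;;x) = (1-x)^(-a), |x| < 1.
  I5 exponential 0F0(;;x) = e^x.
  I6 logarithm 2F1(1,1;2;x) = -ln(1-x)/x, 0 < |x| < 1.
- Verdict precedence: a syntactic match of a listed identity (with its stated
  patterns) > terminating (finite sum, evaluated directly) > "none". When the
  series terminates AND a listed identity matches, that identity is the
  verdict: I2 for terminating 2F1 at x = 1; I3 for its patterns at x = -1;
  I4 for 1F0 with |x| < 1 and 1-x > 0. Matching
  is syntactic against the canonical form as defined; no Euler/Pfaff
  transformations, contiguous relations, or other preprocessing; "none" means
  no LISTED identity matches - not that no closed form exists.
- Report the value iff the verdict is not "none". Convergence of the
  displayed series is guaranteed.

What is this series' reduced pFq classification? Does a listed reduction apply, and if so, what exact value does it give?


The series (x = 1) is 2F1: upper {-1/2, 1}, lower {9/2}, prefactor 12. Verdict at x = 1: the Gauss summation I1 matches (x = 1: the Gamma ratio telescopes since c-a-b = 4 > 0 and a = 1 in Z>0). Value: 21/2.

Key step: x = 1 and the running product (C = 12) telescopes to a rising factorial.
Ratio: r(k) = 1 * (k-1/2) (k+1) / [(k+9/2) (k+1)] - poly over poly, x = 1 from leading terms; C = 12 at k = 0.


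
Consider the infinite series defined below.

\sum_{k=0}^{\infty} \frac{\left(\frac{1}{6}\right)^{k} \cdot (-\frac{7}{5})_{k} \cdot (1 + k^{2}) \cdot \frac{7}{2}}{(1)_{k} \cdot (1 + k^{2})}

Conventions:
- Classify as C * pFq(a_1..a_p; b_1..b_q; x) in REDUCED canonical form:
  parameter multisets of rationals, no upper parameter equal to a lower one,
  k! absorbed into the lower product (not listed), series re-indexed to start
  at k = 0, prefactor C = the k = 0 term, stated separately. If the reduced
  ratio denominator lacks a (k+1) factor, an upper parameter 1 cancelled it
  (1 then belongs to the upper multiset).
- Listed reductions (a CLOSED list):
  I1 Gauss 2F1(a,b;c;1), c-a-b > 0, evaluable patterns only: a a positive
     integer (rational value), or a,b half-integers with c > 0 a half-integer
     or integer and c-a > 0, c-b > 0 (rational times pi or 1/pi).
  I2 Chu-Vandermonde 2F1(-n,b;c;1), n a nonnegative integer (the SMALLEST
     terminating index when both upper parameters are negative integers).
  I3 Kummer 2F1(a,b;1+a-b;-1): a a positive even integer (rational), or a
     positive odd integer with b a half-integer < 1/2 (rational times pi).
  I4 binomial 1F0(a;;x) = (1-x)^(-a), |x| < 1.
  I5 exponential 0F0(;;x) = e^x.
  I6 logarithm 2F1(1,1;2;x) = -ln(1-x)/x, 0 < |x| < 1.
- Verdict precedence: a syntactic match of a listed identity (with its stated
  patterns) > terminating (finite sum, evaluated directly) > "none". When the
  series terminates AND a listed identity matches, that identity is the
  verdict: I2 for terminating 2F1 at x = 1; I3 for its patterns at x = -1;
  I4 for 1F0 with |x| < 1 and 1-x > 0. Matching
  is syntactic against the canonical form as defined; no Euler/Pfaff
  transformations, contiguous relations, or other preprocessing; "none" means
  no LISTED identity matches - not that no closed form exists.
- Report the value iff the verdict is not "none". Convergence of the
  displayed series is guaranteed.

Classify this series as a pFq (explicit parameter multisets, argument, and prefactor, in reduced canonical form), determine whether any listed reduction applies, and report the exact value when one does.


x = \frac{1}{6} here; the reduced form reads 1F0, upper {-\frac{7}{5}}, lower {-}, C = \frac{7}{2}. Verdict: the I4 binomial reduction matches (the 1F0 binomial series: exponent 7/5, x = \frac{1}{6}). Its exact value is \frac{7}{2} \cdot \left(\frac{5}{6}\right)^{\frac{7}{5}}.

The tell: from the first term \frac{7}{2}: k^2 + 1 divides numerator and denominator alike; C = 7/2 after cancelling.
Step ratio: r(k) = \frac{1}{6} * (k-\frac{7}{5}) / [(k+1)] - rational in k. x = \frac{1}{6}; t_0 = \frac{7}{2}; negate the roots.


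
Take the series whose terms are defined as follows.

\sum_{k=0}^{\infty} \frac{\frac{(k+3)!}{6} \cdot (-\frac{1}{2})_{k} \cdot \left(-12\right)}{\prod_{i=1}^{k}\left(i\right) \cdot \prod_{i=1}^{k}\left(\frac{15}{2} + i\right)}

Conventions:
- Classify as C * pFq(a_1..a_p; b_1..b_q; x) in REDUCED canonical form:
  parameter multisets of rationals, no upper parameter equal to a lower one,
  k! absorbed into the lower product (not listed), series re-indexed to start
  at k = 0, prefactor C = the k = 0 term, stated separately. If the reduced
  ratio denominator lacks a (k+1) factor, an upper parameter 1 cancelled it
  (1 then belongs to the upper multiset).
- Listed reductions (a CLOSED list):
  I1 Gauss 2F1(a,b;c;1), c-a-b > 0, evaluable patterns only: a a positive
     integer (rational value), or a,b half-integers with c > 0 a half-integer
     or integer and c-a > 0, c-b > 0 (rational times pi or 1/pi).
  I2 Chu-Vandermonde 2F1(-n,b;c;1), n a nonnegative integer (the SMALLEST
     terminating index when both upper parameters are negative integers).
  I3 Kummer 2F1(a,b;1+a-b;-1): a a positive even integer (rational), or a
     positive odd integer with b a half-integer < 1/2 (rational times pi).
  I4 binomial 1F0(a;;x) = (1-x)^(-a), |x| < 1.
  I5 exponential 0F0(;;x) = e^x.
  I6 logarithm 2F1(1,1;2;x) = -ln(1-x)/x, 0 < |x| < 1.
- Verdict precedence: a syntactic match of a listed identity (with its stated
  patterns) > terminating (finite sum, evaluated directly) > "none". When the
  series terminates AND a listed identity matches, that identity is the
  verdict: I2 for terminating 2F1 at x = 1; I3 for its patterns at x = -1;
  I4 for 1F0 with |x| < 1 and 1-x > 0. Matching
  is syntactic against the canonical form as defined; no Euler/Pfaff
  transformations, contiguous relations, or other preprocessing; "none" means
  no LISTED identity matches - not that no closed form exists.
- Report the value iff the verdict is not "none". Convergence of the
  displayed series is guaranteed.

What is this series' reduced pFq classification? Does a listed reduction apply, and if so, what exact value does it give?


With C = -12: the canonical form is 2F1(-\frac{1}{2}, 4; \frac{17}{2}; 1). Verdict: Gauss (I1, integer-parameter pattern) matches (x = 1: the Gamma ratio telescopes since c-a-b = 5 > 0 and a = 4 in Z>0). Exact value: -\frac{3861}{448}.

The tell: with t_0 = -12, the product of the first k integers (prefactor -12) is k!.
Step ratio: r(k) = 1 * (k-\frac{1}{2}) (k+4) / [(k+\frac{17}{2}) (k+1)] ; factor over Q: parameters, x = 1, and C = -12.


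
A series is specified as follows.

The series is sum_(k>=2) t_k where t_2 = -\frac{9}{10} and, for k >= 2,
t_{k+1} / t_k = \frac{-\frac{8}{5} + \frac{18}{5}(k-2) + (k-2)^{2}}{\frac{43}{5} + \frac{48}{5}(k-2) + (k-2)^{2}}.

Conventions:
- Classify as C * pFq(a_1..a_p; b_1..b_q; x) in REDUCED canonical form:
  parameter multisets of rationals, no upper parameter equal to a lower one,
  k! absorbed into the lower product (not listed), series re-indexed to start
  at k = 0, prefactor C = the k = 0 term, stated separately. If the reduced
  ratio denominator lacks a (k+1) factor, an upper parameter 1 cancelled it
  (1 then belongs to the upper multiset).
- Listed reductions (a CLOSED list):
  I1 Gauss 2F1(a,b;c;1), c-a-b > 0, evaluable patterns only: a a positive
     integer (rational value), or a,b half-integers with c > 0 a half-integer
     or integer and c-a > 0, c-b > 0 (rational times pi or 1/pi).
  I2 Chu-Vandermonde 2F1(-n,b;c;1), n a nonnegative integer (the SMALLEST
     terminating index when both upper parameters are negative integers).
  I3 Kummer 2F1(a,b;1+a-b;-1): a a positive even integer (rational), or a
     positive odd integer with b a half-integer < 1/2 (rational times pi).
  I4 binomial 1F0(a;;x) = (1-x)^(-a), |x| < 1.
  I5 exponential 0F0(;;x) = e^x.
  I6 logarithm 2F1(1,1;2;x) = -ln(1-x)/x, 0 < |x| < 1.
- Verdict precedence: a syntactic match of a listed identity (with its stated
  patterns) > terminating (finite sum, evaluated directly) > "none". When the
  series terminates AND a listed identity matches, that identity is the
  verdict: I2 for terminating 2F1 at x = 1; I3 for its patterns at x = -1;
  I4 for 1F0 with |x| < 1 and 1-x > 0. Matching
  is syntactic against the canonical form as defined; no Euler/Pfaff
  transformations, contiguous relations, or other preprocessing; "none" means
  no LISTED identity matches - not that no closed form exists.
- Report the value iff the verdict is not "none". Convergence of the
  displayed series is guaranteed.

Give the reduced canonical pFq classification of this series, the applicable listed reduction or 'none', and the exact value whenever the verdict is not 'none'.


With C = -\frac{9}{10}: the canonical form is 2F1(-\frac{2}{5}, 4; \frac{43}{5}; 1). Verdict at x = 1: the Gauss summation I1 matches (x = 1: the Gamma ratio telescopes since c-a-b = 5 > 0 and a = 4 in Z>0). Hence: -\frac{43263}{62500}.

Structural cue: t_0 being -\frac{9}{10}, roots of the ratio polynomials (C = -9/10) are the negated parameters.
Adjacent-term ratio: r(k) = 1 * (k-\frac{2}{5}) (k+4) / [(k+\frac{43}{5}) (k+1)] - poly over poly, x = 1 from leading terms; C = -\frac{9}{10} at k = 0.


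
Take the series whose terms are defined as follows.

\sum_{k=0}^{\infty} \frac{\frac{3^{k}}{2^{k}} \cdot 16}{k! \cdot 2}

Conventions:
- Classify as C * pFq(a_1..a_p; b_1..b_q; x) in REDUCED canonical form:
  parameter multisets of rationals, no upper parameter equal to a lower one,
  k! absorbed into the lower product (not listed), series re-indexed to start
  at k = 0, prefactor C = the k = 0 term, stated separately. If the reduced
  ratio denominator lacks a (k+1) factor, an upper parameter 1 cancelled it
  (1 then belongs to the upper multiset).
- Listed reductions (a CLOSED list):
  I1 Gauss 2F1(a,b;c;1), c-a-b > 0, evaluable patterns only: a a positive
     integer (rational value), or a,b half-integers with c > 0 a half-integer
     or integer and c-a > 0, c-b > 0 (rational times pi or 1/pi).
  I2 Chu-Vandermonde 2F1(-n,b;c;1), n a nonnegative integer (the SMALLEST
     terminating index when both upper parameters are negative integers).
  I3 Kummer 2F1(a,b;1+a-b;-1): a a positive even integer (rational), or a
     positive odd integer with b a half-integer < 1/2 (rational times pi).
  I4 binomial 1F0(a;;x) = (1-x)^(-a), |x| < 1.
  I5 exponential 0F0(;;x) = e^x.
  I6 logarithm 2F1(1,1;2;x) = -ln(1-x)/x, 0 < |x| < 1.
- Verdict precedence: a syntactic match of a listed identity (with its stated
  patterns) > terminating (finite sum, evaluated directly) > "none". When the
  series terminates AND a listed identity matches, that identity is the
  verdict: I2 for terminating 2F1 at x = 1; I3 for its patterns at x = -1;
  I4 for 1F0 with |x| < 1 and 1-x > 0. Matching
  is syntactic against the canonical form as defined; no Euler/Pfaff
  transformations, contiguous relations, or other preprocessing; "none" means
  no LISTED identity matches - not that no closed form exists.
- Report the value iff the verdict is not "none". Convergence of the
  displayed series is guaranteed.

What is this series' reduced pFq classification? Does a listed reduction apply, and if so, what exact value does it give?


Prefactor 8, argument \frac{3}{2}: 0F0 with upper {-} over lower {-}. Verdict: the I5 exponential reduction applies (the 0F0 exponential series at x = \frac{3}{2}). Hence: 8 \cdot e^{\frac{3}{2}}.

Key observation: t_0 = 8 here, and the constant factors (C = 8) combine into one prefactor.
Ratio: r(k) = \frac{3}{2} * 1 / [(k+1)] ; factor over Q: parameters, x = \frac{3}{2}, and C = 8.


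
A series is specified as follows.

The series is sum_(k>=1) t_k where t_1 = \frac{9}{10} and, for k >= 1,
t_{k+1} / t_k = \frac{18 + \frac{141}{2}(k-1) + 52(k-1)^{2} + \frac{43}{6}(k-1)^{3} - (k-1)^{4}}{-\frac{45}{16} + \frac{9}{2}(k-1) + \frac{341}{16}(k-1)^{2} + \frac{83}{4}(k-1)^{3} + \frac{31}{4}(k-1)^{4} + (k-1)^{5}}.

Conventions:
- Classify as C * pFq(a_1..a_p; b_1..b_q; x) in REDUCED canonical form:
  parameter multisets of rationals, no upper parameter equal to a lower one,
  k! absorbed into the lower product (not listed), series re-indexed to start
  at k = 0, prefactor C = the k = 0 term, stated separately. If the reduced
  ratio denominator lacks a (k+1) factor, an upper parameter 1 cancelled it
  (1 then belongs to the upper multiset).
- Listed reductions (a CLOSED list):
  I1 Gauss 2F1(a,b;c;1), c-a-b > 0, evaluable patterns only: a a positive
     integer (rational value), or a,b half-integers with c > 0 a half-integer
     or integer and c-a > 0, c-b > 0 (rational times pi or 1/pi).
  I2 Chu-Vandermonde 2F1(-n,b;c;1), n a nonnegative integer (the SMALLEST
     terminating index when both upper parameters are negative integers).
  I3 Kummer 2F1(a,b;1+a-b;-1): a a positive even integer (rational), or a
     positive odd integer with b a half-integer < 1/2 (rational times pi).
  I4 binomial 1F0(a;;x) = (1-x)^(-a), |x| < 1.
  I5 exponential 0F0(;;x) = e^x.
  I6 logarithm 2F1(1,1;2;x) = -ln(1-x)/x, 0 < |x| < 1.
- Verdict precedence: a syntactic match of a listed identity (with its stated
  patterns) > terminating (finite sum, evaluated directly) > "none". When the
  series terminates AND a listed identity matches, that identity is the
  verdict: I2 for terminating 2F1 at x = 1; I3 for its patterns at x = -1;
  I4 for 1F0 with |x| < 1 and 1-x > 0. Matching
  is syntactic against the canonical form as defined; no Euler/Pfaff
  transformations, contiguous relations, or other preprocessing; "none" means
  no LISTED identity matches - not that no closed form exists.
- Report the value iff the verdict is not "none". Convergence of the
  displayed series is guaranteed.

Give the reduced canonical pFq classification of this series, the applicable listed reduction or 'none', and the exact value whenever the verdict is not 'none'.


This is \frac{9}{10} * 2F2(-12, \frac{1}{3}; -\frac{1}{4}, \frac{5}{2}; -1) in reduced canonical form. Verdict: terminating. (-12)_k vanishes past k = 12, leaving a 13-term sum, computed directly. Its exact value is -\frac{684854385924754591275628093}{14446943706322300921728750}.

First insight: with t_0 = \frac{9}{10}, cancel k + 3/2 from the displayed ratio first; then C = 9/10, x = -1.
Adjacent-term ratio: r(k) = -1 * (k-12) (k+\frac{1}{3}) / [(k-\frac{1}{4}) (k+\frac{5}{2}) (k+1)] - poly over poly, x = -1 from leading terms; C = \frac{9}{10} at k = 0.


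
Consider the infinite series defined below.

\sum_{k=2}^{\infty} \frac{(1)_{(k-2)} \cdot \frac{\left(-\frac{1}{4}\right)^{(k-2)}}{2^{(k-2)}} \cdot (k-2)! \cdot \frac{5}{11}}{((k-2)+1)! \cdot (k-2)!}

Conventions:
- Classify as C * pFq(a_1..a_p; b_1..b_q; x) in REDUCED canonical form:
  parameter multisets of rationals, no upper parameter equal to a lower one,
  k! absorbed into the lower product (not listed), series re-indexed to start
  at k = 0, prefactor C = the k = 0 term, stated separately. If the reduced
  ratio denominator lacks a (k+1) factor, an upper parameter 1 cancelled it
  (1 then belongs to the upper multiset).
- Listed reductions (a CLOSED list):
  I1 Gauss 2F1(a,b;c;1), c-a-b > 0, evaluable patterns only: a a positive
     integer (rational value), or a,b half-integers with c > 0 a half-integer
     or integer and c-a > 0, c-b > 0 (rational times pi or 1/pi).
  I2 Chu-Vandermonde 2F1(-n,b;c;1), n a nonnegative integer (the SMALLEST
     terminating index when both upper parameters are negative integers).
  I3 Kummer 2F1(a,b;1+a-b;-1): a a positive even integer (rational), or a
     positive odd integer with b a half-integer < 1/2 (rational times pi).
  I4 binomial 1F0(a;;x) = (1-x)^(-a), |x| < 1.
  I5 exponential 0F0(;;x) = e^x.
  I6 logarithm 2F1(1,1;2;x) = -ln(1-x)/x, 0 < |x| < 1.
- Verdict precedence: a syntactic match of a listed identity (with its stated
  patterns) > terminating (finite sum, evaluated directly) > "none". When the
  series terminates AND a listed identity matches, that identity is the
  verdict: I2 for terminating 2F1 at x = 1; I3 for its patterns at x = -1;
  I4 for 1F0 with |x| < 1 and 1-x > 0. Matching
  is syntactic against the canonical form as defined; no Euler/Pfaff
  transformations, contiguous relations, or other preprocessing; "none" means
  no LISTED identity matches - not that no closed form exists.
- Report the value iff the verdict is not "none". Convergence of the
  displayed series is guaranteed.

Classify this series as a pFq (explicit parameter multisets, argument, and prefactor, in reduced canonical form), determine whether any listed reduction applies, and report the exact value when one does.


The tell: x = -\frac{1}{8} and the denominator's factorial ratio (C = 5/11, x = -1/8) is a lower Pochhammer.
Adjacent-term ratio: r(k) = -\frac{1}{8} * (k+1) (k+1) / [(k+2) (k+1)] - rational in k, leading ratio -\frac{1}{8}; with t_0 = \frac{5}{11}, classification follows.

Canonical form: C = \frac{5}{11} times 2F1 with upper {1, 1}, lower {2}, x = -\frac{1}{8}. Verdict: logarithm (I6) fires (the logarithm: parameters (1,1;2), x = -\frac{1}{8}). Sum: \frac{40}{11} \cdot \ln\left(\frac{9}{8}\right).


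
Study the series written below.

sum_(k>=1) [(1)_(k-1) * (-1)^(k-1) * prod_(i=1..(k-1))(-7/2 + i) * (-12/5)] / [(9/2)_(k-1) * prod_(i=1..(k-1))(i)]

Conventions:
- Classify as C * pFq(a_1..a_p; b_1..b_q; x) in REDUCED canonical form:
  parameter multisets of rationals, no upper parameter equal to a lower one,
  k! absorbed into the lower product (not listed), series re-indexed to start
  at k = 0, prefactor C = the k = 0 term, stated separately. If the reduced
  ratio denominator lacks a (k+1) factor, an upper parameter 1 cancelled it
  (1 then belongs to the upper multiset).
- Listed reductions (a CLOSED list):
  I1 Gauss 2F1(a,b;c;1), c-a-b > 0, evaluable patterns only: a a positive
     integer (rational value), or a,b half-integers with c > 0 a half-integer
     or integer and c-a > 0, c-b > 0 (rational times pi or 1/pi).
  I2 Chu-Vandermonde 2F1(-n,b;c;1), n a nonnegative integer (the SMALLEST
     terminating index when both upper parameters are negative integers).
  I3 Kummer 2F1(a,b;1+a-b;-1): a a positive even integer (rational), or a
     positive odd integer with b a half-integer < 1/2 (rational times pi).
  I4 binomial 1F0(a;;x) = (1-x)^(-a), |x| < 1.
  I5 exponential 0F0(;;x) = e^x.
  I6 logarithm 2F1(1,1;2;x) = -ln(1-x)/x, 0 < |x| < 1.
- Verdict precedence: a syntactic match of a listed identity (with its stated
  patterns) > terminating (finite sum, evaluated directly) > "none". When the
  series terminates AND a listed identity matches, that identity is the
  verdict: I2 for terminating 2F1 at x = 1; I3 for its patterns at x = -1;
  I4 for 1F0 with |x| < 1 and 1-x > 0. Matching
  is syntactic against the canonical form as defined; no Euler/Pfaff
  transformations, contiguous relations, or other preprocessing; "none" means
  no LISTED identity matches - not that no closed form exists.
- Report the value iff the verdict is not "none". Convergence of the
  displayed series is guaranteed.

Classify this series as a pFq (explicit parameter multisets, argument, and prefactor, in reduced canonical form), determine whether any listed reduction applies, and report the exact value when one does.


With C = -12/5: the canonical form is 2F1(-5/2, 1; 9/2; -1). Verdict at x = -1: the Kummer evaluation I3 matches (x = -1; c = 9/2 equals 1+a-b for upper {-5/2, 1}: listed pattern). Exact value: (-21/16) * pi.

Key observation: from the first term -12/5: the product of the first k integers (C = -12/5, x = -1) is k!.
Term ratio: r(k) = (-1) * (k-5/2) (k+1) / [(k+9/2) (k+1)] - rational; roots negated = parameters, x = (-1), C = -12/5.


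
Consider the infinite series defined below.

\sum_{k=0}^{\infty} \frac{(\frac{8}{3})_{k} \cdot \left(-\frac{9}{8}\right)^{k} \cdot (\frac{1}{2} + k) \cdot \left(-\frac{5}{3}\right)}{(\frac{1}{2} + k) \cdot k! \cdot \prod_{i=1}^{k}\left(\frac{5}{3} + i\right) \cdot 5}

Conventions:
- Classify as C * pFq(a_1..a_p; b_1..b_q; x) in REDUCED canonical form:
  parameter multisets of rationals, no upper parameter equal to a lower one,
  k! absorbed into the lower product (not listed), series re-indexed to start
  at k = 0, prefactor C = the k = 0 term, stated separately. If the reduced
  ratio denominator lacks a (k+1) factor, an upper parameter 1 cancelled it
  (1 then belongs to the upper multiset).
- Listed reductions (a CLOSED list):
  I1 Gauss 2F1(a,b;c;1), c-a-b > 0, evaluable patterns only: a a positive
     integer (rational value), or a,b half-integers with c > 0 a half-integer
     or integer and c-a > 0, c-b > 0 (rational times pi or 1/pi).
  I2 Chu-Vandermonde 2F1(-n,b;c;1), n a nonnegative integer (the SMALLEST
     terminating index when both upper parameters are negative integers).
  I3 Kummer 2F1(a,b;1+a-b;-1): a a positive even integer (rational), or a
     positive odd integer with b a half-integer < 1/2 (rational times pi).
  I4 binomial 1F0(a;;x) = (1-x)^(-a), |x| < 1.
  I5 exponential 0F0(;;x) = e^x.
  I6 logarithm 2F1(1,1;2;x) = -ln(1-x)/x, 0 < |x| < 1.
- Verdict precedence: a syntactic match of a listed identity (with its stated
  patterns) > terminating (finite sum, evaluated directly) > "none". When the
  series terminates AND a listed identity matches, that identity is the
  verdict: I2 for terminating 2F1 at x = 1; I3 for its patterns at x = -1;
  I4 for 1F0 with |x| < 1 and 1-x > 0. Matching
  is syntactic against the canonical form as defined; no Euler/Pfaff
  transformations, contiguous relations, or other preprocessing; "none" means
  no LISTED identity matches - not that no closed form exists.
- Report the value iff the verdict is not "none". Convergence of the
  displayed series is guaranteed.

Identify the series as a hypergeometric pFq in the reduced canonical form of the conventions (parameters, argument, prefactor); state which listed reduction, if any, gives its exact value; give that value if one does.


With C = -\frac{1}{3}: the canonical form is 0F0(-; -; -\frac{9}{8}). Verdict: the exponential series (I5) matches (the 0F0 exponential series at x = -\frac{9}{8}). Hence: \left(-\frac{1}{3}\right) \cdot e^{-\frac{9}{8}}.

First insight: t_0 being -\frac{1}{3}, the constant factors (prefactor -1/3) combine into one prefactor.
Adjacent-term ratio: r(k) = -\frac{9}{8} * 1 / [(k+1)] - rational in k. x = -\frac{9}{8}; t_0 = -\frac{1}{3}; negate the roots.


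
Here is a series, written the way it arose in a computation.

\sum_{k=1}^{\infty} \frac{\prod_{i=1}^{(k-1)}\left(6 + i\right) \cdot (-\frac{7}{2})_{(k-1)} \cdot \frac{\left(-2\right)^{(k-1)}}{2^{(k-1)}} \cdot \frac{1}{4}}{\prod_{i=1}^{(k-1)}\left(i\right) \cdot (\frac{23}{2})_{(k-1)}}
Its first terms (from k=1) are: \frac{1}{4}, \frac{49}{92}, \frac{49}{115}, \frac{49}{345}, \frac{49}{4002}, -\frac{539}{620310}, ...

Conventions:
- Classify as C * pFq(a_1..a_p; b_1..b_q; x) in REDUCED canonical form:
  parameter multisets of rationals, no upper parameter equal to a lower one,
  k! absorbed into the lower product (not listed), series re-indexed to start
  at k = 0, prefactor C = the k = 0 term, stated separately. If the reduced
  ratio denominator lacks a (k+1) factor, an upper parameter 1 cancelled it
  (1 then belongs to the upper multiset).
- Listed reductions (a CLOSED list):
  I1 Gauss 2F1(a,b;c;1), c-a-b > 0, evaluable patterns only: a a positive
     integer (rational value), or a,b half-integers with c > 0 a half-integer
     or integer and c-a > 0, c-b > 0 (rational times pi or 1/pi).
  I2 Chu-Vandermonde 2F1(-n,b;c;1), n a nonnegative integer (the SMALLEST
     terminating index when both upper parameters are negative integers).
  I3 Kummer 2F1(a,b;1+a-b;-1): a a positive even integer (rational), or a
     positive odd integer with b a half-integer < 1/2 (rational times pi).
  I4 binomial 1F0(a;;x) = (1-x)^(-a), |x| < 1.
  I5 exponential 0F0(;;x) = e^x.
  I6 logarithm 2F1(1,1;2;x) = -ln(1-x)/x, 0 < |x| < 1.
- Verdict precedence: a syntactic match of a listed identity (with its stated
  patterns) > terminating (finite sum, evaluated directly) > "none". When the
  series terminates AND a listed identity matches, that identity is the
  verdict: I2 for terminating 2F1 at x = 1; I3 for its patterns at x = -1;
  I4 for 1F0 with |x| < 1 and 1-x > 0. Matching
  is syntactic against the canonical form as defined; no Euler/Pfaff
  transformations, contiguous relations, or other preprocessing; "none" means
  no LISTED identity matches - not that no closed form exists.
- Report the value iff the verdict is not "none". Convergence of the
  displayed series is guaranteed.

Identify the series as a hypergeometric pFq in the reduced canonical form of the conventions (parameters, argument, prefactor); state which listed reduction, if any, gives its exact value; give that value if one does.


With C = \frac{1}{4}: the canonical form is 2F1(-\frac{7}{2}, 7; \frac{23}{2}; -1). Verdict: Kummer (I3) fires (x = -1; c = \frac{23}{2} equals 1+a-b for upper {-\frac{7}{2}, 7}: listed pattern). Value: \frac{14549535}{33554432} \cdot \pi.

Structural cue: t_0 being \frac{1}{4}, the product of the first k integers (C = 1/4, x = -1) is k!.
Term ratio: r(k) = -1 * (k-\frac{7}{2}) (k+7) / [(k+\frac{23}{2}) (k+1)] - rational; roots negated = parameters, x = -1, C = \frac{1}{4}.


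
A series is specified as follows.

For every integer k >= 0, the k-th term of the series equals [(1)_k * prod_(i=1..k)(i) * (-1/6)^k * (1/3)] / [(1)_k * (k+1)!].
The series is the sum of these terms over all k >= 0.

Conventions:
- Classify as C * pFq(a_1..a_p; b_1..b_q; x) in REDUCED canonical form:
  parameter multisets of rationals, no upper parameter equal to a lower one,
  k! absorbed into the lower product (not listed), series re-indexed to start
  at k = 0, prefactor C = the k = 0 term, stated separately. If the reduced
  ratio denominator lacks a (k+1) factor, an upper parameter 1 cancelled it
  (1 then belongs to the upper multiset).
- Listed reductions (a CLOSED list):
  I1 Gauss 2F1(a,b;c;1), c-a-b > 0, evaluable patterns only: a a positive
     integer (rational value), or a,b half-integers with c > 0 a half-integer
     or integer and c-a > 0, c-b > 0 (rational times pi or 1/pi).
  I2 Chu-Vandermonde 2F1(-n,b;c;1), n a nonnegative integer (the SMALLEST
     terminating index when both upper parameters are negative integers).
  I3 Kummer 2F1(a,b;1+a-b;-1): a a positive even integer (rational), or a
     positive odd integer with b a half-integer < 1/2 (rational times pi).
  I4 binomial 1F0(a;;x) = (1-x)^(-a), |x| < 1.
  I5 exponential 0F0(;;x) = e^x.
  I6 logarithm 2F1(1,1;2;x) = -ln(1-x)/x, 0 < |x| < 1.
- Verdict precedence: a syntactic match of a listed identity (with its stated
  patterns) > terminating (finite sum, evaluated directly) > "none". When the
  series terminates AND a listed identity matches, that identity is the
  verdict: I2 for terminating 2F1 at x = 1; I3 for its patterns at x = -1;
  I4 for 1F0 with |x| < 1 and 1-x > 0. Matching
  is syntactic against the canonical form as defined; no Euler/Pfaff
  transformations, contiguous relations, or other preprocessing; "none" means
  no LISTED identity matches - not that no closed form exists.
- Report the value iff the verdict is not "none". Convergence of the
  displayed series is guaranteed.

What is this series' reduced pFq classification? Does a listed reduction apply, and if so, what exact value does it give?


Prefactor 1/3, argument -1/6: 2F1 with upper {1, 1} over lower {2}. Verdict at x = -1/6: logarithm (I6) matches (the logarithm: parameters (1,1;2), x = -1/6). Value: 2 * ln(7/6).

The tell: x = (-1/6) and the denominator's factorial ratio (prefactor 1/3) is a lower Pochhammer.
Ratio: r(k) = (-1/6) * (k+1) (k+1) / [(k+2) (k+1)] ; factor over Q: parameters, x = (-1/6), and C = 1/3.


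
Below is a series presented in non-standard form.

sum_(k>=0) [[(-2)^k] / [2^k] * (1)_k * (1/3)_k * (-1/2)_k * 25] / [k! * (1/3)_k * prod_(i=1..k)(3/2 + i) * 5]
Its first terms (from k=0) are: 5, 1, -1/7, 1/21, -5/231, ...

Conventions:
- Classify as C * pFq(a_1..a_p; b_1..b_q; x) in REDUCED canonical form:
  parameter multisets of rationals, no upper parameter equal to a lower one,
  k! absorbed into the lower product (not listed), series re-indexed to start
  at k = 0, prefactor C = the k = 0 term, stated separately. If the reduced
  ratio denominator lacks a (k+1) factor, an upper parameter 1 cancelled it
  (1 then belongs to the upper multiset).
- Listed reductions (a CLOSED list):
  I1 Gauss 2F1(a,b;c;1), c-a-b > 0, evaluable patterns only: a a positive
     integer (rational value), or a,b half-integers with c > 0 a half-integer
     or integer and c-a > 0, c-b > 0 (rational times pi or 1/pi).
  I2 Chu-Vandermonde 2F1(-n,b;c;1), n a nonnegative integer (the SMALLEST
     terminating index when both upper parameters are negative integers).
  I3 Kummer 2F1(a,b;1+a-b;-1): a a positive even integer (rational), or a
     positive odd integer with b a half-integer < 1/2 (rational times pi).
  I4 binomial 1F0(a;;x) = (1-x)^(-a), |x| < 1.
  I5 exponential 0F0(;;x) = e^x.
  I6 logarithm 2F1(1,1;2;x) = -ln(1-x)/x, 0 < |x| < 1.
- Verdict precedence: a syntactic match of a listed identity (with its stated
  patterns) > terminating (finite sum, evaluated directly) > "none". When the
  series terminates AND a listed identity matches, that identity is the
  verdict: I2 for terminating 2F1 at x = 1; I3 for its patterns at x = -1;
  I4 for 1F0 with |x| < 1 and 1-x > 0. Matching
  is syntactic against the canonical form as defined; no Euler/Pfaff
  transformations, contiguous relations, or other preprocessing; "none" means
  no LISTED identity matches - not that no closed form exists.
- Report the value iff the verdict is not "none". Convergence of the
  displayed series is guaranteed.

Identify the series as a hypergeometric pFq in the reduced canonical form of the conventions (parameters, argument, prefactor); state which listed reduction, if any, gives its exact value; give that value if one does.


Prefactor 5, argument -1: 2F1 with upper {-1/2, 1} over lower {5/2}. Verdict: Kummer's theorem (I3) fires (x = -1; c = 5/2 equals 1+a-b for upper {-1/2, 1}: listed pattern). Exact value: (15/8) * pi.

Structural cue: t_0 being 5, the two k-th powers (prefactor 5) combine into one argument.
Step ratio: r(k) = (-1) * (k-1/2) (k+1) / [(k+5/2) (k+1)] - rational; roots negated = parameters, x = (-1), C = 5.
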